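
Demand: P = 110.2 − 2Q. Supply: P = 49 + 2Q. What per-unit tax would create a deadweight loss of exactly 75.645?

24.6

Competitive equilibrium: 110.2 − 2Q = 49 + 2Q → Q* = 15.3, P* = 79.6.
A tax t gives ΔQ = t/4 and wedge t, so DWL = t²/8.
t²/8 = 75.645 → t² = 605.16 → t = 24.6.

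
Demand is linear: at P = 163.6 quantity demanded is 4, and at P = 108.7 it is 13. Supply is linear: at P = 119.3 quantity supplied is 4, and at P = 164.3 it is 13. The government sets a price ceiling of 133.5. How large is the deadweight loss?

7.35

Demand slope = (108.7 − 163.6)/(13 − 4) = −6.1, so P = 188 − 6.1Q.
Supply slope = (164.3 − 119.3)/(13 − 4) = 5, so P = 99.3 + 5Q.
Competitive equilibrium: 188 − 6.1Q = 99.3 + 5Q → Q* = 7.991, P* = 139.255.
At the ceiling P = 133.5, quantity supplied = (133.5 − 99.3)/5 = 6.84.
Willingness to pay at Q' = 6.84: 188 − 6.1·6.84 = 146.276.
ΔQ = 7.991 − 6.84 = 1.151; wedge = 146.276 − 133.5 = 12.776.
The triangle = ½ × 1.151 × 12.776 = 7.35.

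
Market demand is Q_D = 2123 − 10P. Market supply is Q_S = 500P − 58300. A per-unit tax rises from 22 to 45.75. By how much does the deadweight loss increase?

7887.56

In inverse form: demand P = 212.3 − 0.1Q, supply P = 116.6 + 0.002Q.
Competitive equilibrium: 212.3 − 0.1Q = 116.6 + 0.002Q → Q* = 938.2353, P* = 118.4765.
For a per-unit tax t: ΔQ = t/0.102, so DWL = ½·t·(t/0.102) = t²/0.204.
At t = 22: DWL = 2372.549. At t = 45.75: DWL = 10260.11.
Increase = 10260.11 − 2372.549 = 7887.56.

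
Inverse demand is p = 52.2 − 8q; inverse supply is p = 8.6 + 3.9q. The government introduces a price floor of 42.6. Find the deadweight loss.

Competitive equilibrium: 52.2 − 8q = 8.6 + 3.9q → q* = 3.6639, p* = 22.8891.
At the floor p = 42.6, quantity demanded = (52.2 − 42.6)/8 = 1.2.
Sellers' marginal cost at q' = 1.2: 8.6 + 3.9·1.2 = 13.28.
Δq = 3.6639 − 1.2 = 2.4639; wedge = 42.6 − 13.28 = 29.32.
Welfare loss = ½ × 2.4639 × 29.32 = 36.12.

36.12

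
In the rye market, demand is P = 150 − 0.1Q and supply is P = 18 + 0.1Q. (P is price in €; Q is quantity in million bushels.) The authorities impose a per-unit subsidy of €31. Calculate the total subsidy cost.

Competitive equilibrium: 150 − 0.1Q = 18 + 0.1Q → Q* = 660, P* = 84.
The subsidy lowers effective supply by 31: P = 0.1Q − 13.
New quantity: 150 − 0.1Q = 0.1Q − 13 → Q' = 815.
Total subsidy cost = 31 × 815 = €25265 million.

€25265 million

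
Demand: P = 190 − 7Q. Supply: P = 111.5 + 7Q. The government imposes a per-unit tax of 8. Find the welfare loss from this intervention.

2.29

Competitive equilibrium: 190 − 7Q = 111.5 + 7Q → Q* = 5.6071, P* = 150.75.
With the tax, the buyer price exceeds the seller price by 8: (190 − 7Q) − (111.5 + 7Q) = 8 → Q' = 5.0357.
ΔQ = 5.6071 − 5.0357 = 0.5714; the wedge equals the tax, 8.
Welfare loss = ½ × 0.5714 × 8 = 2.29.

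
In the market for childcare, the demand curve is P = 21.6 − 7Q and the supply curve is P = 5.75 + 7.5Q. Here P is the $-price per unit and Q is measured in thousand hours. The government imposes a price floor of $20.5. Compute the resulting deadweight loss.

$6.35 thousand

Competitive equilibrium: 21.6 − 7Q = 5.75 + 7.5Q → Q* = 1.0931, P* = 13.9483.
At the floor P = 20.5, quantity demanded = (21.6 − 20.5)/7 = 0.1571.
Sellers' marginal cost at Q' = 0.1571: 5.75 + 7.5·0.1571 = 6.9283.
ΔQ = 1.0931 − 0.1571 = 0.936; wedge = 20.5 − 6.9283 = 13.5717.
Deadweight loss = ½ × 0.936 × 13.5717 = $6.35 thousand.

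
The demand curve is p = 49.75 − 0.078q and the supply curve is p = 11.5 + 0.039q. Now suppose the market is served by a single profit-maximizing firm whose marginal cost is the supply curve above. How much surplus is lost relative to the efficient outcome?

1000.38

Competitive equilibrium: 49.75 − 0.078q = 11.5 + 0.039q → q* = 326.92308, p* = 24.25.
Marginal revenue: MR = 49.75 − 0.156q. Set MR = MC: 49.75 − 0.156q = 11.5 + 0.039q → q_m = 196.15385.
Price p_m = 49.75 − 0.078·196.15385 = 34.45; MC(q_m) = 11.5 + 0.039·196.15385 = 19.15.
Competitive q* = 326.92308, so Δq = 130.76923; wedge = 34.45 − 19.15 = 15.3.
Deadweight loss = ½ × 130.76923 × 15.3 = 1000.38.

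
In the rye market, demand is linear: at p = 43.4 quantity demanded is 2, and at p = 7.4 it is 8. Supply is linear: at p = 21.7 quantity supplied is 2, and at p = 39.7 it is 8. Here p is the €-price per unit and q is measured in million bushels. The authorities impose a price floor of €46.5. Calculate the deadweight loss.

Demand slope = (7.4 − 43.4)/(8 − 2) = −6, so p = 55.4 − 6q.
Supply slope = (39.7 − 21.7)/(8 − 2) = 3, so p = 15.7 + 3q.
Competitive equilibrium: 55.4 − 6q = 15.7 + 3q → q* = 4.4111, p* = 28.9333.
At the floor p = 46.5, quantity demanded = (55.4 − 46.5)/6 = 1.4833.
Sellers' marginal cost at q' = 1.4833: 15.7 + 3·1.4833 = 20.1499.
Δq = 4.4111 − 1.4833 = 2.9278; wedge = 46.5 − 20.1499 = 26.3501.
Deadweight loss = ½ × 2.9278 × 26.3501 = €38.57 million.

€38.57 million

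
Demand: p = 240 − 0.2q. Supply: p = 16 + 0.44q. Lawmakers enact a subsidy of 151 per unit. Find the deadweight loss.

17813.28

Competitive equilibrium: 240 − 0.2q = 16 + 0.44q → q* = 350, p* = 170.
The subsidy lowers effective supply by 151: p = 0.44q − 135.
New quantity: 240 − 0.2q = 0.44q − 135 → q' = 585.9375.
Overproduction Δq = 585.9375 − 350 = 235.9375; wedge = subsidy = 151.
DWL = ½ × 235.9375 × 151 = 17813.28.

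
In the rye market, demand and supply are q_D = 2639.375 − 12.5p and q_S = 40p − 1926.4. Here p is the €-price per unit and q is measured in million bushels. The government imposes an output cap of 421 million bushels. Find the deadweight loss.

€67189.89 million

In inverse form: demand p = 211.15 − 0.08q, supply p = 48.16 + 0.025q.
Competitive equilibrium: 211.15 − 0.08q = 48.16 + 0.025q → q* = 1552.2857, p* = 86.9671.
At q = 421: demand price = 211.15 − 0.08·421 = 177.47; supply price = 48.16 + 0.025·421 = 58.685.
Δq = 1552.2857 − 421 = 1131.2857; wedge = 177.47 − 58.685 = 118.785.
DWL = ½ × 1131.2857 × 118.785 = €67189.89 million.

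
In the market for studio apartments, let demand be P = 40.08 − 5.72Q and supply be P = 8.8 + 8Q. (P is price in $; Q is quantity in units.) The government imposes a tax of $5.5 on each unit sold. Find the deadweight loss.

$1.10

Competitive equilibrium: 40.08 − 5.72Q = 8.8 + 8Q → Q* = 2.2799, P* = 27.0391.
With the tax, the buyer price exceeds the seller price by 5.5: (40.08 − 5.72Q) − (8.8 + 8Q) = 5.5 → Q' = 1.879.
ΔQ = 2.2799 − 1.879 = 0.4009; the wedge equals the tax, 5.5.
The triangle = ½ × 0.4009 × 5.5 = $1.10.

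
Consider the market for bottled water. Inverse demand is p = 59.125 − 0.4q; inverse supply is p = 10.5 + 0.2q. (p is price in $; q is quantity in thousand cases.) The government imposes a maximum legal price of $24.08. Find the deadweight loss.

$51.81 thousand

Competitive equilibrium: 59.125 − 0.4q = 10.5 + 0.2q → q* = 81.0417, p* = 26.7083.
At the ceiling p = 24.08, quantity supplied = (24.08 − 10.5)/0.2 = 67.9.
Willingness to pay at q' = 67.9: 59.125 − 0.4·67.9 = 31.965.
Δq = 81.0417 − 67.9 = 13.1417; wedge = 31.965 − 24.08 = 7.885.
Welfare loss = ½ × 13.1417 × 7.885 = $51.81 thousand.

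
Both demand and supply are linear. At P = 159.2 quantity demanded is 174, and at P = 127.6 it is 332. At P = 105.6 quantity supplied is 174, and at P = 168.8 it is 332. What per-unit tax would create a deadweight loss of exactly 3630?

66

Demand slope = (127.6 − 159.2)/(332 − 174) = −0.2, so P = 194 − 0.2Q.
Supply slope = (168.8 − 105.6)/(332 − 174) = 0.4, so P = 36 + 0.4Q.
Competitive equilibrium: 194 − 0.2Q = 36 + 0.4Q → Q* = 263.3333, P* = 141.3333.
A tax t gives ΔQ = t/0.6 and wedge t, so DWL = t²/1.2.
t²/1.2 = 3630 → t² = 4356 → t = 66.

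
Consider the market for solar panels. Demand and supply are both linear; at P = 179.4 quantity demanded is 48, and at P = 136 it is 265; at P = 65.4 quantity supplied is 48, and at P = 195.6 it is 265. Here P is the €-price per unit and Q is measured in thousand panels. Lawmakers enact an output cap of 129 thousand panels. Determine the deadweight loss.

€1512.90 thousand

Demand slope = (136 − 179.4)/(265 − 48) = −0.2, so P = 189 − 0.2Q.
Supply slope = (195.6 − 65.4)/(265 − 48) = 0.6, so P = 36.6 + 0.6Q.
Competitive equilibrium: 189 − 0.2Q = 36.6 + 0.6Q → Q* = 190.5, P* = 150.9.
At Q = 129: demand price = 189 − 0.2·129 = 163.2; supply price = 36.6 + 0.6·129 = 114.
ΔQ = 190.5 − 129 = 61.5; wedge = 163.2 − 114 = 49.2.
Welfare loss = ½ × 61.5 × 49.2 = €1512.90 thousand.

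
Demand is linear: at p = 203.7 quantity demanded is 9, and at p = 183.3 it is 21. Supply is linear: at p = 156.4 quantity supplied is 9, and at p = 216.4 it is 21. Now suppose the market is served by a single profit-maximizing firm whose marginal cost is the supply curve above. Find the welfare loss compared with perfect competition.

Demand slope = (183.3 − 203.7)/(21 − 9) = −1.7, so p = 219 − 1.7q.
Supply slope = (216.4 − 156.4)/(21 − 9) = 5, so p = 111.4 + 5q.
Competitive equilibrium: 219 − 1.7q = 111.4 + 5q → q* = 16.0597, p* = 191.6985.
Marginal revenue: MR = 219 − 3.4q. Set MR = MC: 219 − 3.4q = 111.4 + 5q → q_m = 12.8095.
Price p_m = 219 − 1.7·12.8095 = 197.2239; MC(q_m) = 111.4 + 5·12.8095 = 175.4475.
Competitive q* = 16.0597, so Δq = 3.2502; wedge = 197.2239 − 175.4475 = 21.7764.
The triangle = ½ × 3.2502 × 21.7764 = 35.39.

35.39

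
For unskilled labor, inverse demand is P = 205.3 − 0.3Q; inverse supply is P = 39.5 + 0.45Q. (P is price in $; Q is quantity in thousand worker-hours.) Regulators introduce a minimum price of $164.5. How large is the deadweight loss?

Competitive equilibrium: 205.3 − 0.3Q = 39.5 + 0.45Q → Q* = 221.0667, P* = 138.98.
At the floor P = 164.5, quantity demanded = (205.3 − 164.5)/0.3 = 136.
Sellers' marginal cost at Q' = 136: 39.5 + 0.45·136 = 100.7.
ΔQ = 221.0667 − 136 = 85.0667; wedge = 164.5 − 100.7 = 63.8.
Deadweight loss = ½ × 85.0667 × 63.8 = $2713.63 thousand.

$2713.63 thousand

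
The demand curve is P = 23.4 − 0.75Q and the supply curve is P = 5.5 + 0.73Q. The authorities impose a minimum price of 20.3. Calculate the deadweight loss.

46.90

Competitive equilibrium: 23.4 − 0.75Q = 5.5 + 0.73Q → Q* = 12.0946, P* = 14.3291.
At the floor P = 20.3, quantity demanded = (23.4 − 20.3)/0.75 = 4.1333.
Sellers' marginal cost at Q' = 4.1333: 5.5 + 0.73·4.1333 = 8.5173.
ΔQ = 12.0946 − 4.1333 = 7.9613; wedge = 20.3 − 8.5173 = 11.7827.
Welfare loss = ½ × 7.9613 × 11.7827 = 46.90.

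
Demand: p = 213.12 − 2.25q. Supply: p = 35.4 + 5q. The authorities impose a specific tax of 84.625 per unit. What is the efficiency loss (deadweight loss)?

Competitive equilibrium: 213.12 − 2.25q = 35.4 + 5q → q* = 24.5131, p* = 157.9655.
With the tax, the buyer price exceeds the seller price by 84.625: (213.12 − 2.25q) − (35.4 + 5q) = 84.625 → q' = 12.8407.
Δq = 24.5131 − 12.8407 = 11.6724; the wedge equals the tax, 84.625.
DWL = ½ × 11.6724 × 84.625 = 493.89.

493.89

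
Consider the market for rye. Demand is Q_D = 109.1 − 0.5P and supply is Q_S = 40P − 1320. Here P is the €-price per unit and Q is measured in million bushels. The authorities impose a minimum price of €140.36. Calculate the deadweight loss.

€2794.62 million

In inverse form: demand P = 218.2 − 2Q, supply P = 33 + 0.025Q.
Competitive equilibrium: 218.2 − 2Q = 33 + 0.025Q → Q* = 91.4568, P* = 35.2864.
At the floor P = 140.36, quantity demanded = (218.2 − 140.36)/2 = 38.92.
Sellers' marginal cost at Q' = 38.92: 33 + 0.025·38.92 = 33.973.
ΔQ = 91.4568 − 38.92 = 52.5368; wedge = 140.36 − 33.973 = 106.387.
Deadweight loss = ½ × 52.5368 × 106.387 = €2794.62 million.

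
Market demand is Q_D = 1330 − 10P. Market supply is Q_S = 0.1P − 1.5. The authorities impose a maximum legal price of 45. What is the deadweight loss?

In inverse form: demand P = 133 − 0.1Q, supply P = 15 + 10Q.
Competitive equilibrium: 133 − 0.1Q = 15 + 10Q → Q* = 11.6832, P* = 131.8317.
At the ceiling P = 45, quantity supplied = (45 − 15)/10 = 3.
Willingness to pay at Q' = 3: 133 − 0.1·3 = 132.7.
ΔQ = 11.6832 − 3 = 8.6832; wedge = 132.7 − 45 = 87.7.
Welfare loss = ½ × 8.6832 × 87.7 = 380.76.

380.76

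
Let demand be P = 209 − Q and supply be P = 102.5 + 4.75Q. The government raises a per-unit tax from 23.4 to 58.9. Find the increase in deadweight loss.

Competitive equilibrium: 209 − Q = 102.5 + 4.75Q → Q* = 18.5217, P* = 190.4783.
For a per-unit tax t: ΔQ = t/5.75, so DWL = ½·t·(t/5.75) = t²/11.5.
At t = 23.4: DWL = 47.614. At t = 58.9: DWL = 301.67.
Increase = 301.67 − 47.614 = 254.06.

254.06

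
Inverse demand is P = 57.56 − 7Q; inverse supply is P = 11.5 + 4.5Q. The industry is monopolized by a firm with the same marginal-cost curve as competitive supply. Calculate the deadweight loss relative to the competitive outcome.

Competitive equilibrium: 57.56 − 7Q = 11.5 + 4.5Q → Q* = 4.0052, P* = 29.5235.
Marginal revenue: MR = 57.56 − 14Q. Set MR = MC: 57.56 − 14Q = 11.5 + 4.5Q → Q_m = 2.4897.
Price P_m = 57.56 − 7·2.4897 = 40.1321; MC(Q_m) = 11.5 + 4.5·2.4897 = 22.7037.
Competitive Q* = 4.0052, so ΔQ = 1.5155; wedge = 40.1321 − 22.7037 = 17.4284.
Welfare loss = ½ × 1.5155 × 17.4284 = 13.21.

13.21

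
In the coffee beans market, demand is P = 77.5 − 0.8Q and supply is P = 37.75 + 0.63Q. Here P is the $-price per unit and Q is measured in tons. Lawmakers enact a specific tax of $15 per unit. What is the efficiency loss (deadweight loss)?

Competitive equilibrium: 77.5 − 0.8Q = 37.75 + 0.63Q → Q* = 27.7972, P* = 55.2622.
With the tax, the buyer price exceeds the seller price by 15: (77.5 − 0.8Q) − (37.75 + 0.63Q) = 15 → Q' = 17.3077.
ΔQ = 27.7972 − 17.3077 = 10.4895; the wedge equals the tax, 15.
DWL = ½ × 10.4895 × 15 = $78.67.

$78.67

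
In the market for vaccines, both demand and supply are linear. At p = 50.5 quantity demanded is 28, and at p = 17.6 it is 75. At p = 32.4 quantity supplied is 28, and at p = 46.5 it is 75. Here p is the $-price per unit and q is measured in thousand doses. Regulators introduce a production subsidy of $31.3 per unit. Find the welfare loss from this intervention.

$489.845 thousand

Demand slope = (17.6 − 50.5)/(75 − 28) = −0.7, so p = 70.1 − 0.7q.
Supply slope = (46.5 − 32.4)/(75 − 28) = 0.3, so p = 24 + 0.3q.
Competitive equilibrium: 70.1 − 0.7q = 24 + 0.3q → q* = 46.1, p* = 37.83.
The subsidy lowers effective supply by 31.3: p = 0.3q − 7.3.
New quantity: 70.1 − 0.7q = 0.3q − 7.3 → q' = 77.4.
Overproduction Δq = 77.4 − 46.1 = 31.3; wedge = subsidy = 31.3.
Welfare loss = ½ × 31.3 × 31.3 = $489.845 thousand.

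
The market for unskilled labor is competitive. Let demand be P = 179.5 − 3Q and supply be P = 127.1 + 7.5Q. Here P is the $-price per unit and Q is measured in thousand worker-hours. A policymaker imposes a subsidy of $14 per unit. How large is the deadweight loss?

$9.33 thousand

Competitive equilibrium: 179.5 − 3Q = 127.1 + 7.5Q → Q* = 4.9905, P* = 164.5286.
The subsidy lowers effective supply by 14: P = 113.1 + 7.5Q.
New quantity: 179.5 − 3Q = 113.1 + 7.5Q → Q' = 6.3238.
Overproduction ΔQ = 6.3238 − 4.9905 = 1.3333; wedge = subsidy = 14.
The triangle = ½ × 1.3333 × 14 = $9.33 thousand.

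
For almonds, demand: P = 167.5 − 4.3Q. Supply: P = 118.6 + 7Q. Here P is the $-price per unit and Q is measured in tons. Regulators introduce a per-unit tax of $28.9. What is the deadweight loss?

$36.96

Competitive equilibrium: 167.5 − 4.3Q = 118.6 + 7Q → Q* = 4.3274, P* = 148.892.
With the tax, the buyer price exceeds the seller price by 28.9: (167.5 − 4.3Q) − (118.6 + 7Q) = 28.9 → Q' = 1.7699.
ΔQ = 4.3274 − 1.7699 = 2.5575; the wedge equals the tax, 28.9.
DWL = ½ × 2.5575 × 28.9 = $36.96.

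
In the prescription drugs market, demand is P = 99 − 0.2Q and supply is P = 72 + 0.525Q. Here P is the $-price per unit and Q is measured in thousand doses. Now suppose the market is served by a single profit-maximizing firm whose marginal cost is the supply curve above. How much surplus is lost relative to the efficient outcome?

Competitive equilibrium: 99 − 0.2Q = 72 + 0.525Q → Q* = 37.2414, P* = 91.5517.
Marginal revenue: MR = 99 − 0.4Q. Set MR = MC: 99 − 0.4Q = 72 + 0.525Q → Q_m = 29.1892.
Price P_m = 99 − 0.2·29.1892 = 93.1622; MC(Q_m) = 72 + 0.525·29.1892 = 87.3243.
Competitive Q* = 37.2414, so ΔQ = 8.0522; wedge = 93.1622 − 87.3243 = 5.8379.
DWL = ½ × 8.0522 × 5.8379 = $23.50 thousand.

$23.50 thousand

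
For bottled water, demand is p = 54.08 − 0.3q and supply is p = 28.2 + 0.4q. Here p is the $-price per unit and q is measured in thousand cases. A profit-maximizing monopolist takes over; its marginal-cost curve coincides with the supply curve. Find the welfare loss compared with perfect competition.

Competitive equilibrium: 54.08 − 0.3q = 28.2 + 0.4q → q* = 36.9714, p* = 42.9886.
Marginal revenue: MR = 54.08 − 0.6q. Set MR = MC: 54.08 − 0.6q = 28.2 + 0.4q → q_m = 25.88.
Price p_m = 54.08 − 0.3·25.88 = 46.316; MC(q_m) = 28.2 + 0.4·25.88 = 38.552.
Competitive q* = 36.9714, so Δq = 11.0914; wedge = 46.316 − 38.552 = 7.764.
Deadweight loss = ½ × 11.0914 × 7.764 = $43.06 thousand.

$43.06 thousand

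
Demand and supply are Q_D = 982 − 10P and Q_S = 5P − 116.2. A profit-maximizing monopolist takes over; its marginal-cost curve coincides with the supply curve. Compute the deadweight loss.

585.31

In inverse form: demand P = 98.2 − 0.1Q, supply P = 23.24 + 0.2Q.
Competitive equilibrium: 98.2 − 0.1Q = 23.24 + 0.2Q → Q* = 249.8667, P* = 73.2133.
Marginal revenue: MR = 98.2 − 0.2Q. Set MR = MC: 98.2 − 0.2Q = 23.24 + 0.2Q → Q_m = 187.4.
Price P_m = 98.2 − 0.1·187.4 = 79.46; MC(Q_m) = 23.24 + 0.2·187.4 = 60.72.
Competitive Q* = 249.8667, so ΔQ = 62.4667; wedge = 79.46 − 60.72 = 18.74.
Deadweight loss = ½ × 62.4667 × 18.74 = 585.31.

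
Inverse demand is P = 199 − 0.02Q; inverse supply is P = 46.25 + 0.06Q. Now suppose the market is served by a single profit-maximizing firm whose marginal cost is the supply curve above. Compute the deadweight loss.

Competitive equilibrium: 199 − 0.02Q = 46.25 + 0.06Q → Q* = 1909.375, P* = 160.8125.
Marginal revenue: MR = 199 − 0.04Q. Set MR = MC: 199 − 0.04Q = 46.25 + 0.06Q → Q_m = 1527.5.
Price P_m = 199 − 0.02·1527.5 = 168.45; MC(Q_m) = 46.25 + 0.06·1527.5 = 137.9.
Competitive Q* = 1909.375, so ΔQ = 381.875; wedge = 168.45 − 137.9 = 30.55.
DWL = ½ × 381.875 × 30.55 = 5833.14.

5833.14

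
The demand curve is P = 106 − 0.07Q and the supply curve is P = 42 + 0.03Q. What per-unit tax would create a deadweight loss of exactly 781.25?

12.5

Competitive equilibrium: 106 − 0.07Q = 42 + 0.03Q → Q* = 640, P* = 61.2.
A tax t gives ΔQ = t/0.1 and wedge t, so DWL = t²/0.2.
t²/0.2 = 781.25 → t² = 156.25 → t = 12.5.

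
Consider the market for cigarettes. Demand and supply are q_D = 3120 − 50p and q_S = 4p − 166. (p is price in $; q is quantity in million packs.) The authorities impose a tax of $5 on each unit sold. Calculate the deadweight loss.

In inverse form: demand p = 62.4 − 0.02q, supply p = 41.5 + 0.25q.
Competitive equilibrium: 62.4 − 0.02q = 41.5 + 0.25q → q* = 77.4074, p* = 60.8519.
With the tax, the buyer price exceeds the seller price by 5: (62.4 − 0.02q) − (41.5 + 0.25q) = 5 → q' = 58.8889.
Δq = 77.4074 − 58.8889 = 18.5185; the wedge equals the tax, 5.
Deadweight loss = ½ × 18.5185 × 5 = $46.30 million.

$46.30 million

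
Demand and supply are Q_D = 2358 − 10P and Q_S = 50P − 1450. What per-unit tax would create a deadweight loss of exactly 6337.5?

In inverse form: demand P = 235.8 − 0.1Q, supply P = 29 + 0.02Q.
Competitive equilibrium: 235.8 − 0.1Q = 29 + 0.02Q → Q* = 1723.3333, P* = 63.4667.
A tax t gives ΔQ = t/0.12 and wedge t, so DWL = t²/0.24.
t²/0.24 = 6337.5 → t² = 1521 → t = 39.

39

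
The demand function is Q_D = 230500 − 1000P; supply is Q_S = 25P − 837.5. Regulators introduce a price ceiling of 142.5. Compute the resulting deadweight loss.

In inverse form: demand P = 230.5 − 0.001Q, supply P = 33.5 + 0.04Q.
Competitive equilibrium: 230.5 − 0.001Q = 33.5 + 0.04Q → Q* = 4804.878, P* = 225.6951.
At the ceiling P = 142.5, quantity supplied = (142.5 − 33.5)/0.04 = 2725.
Willingness to pay at Q' = 2725: 230.5 − 0.001·2725 = 227.775.
ΔQ = 4804.878 − 2725 = 2079.878; wedge = 227.775 − 142.5 = 85.275.
Deadweight loss = ½ × 2079.878 × 85.275 = 88680.80.

88680.80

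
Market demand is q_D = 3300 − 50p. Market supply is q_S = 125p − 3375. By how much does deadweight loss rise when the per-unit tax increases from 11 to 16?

2410.71

In inverse form: demand p = 66 − 0.02q, supply p = 27 + 0.008q.
Competitive equilibrium: 66 − 0.02q = 27 + 0.008q → q* = 1392.8571, p* = 38.1429.
For a per-unit tax t: Δq = t/0.028, so DWL = ½·t·(t/0.028) = t²/0.056.
At t = 11: DWL = 2160.7143. At t = 16: DWL = 4571.4286.
Increase = 4571.4286 − 2160.7143 = 2410.71.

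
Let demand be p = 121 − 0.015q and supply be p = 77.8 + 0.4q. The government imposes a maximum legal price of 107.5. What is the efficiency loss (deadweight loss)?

184.84

Competitive equilibrium: 121 − 0.015q = 77.8 + 0.4q → q* = 104.0964, p* = 119.4386.
At the ceiling p = 107.5, quantity supplied = (107.5 − 77.8)/0.4 = 74.25.
Willingness to pay at q' = 74.25: 121 − 0.015·74.25 = 119.8863.
Δq = 104.0964 − 74.25 = 29.8464; wedge = 119.8863 − 107.5 = 12.3863.
Deadweight loss = ½ × 29.8464 × 12.3863 = 184.84.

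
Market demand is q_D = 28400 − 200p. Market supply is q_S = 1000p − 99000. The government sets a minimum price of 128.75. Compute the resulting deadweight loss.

In inverse form: demand p = 142 − 0.005q, supply p = 99 + 0.001q.
Competitive equilibrium: 142 − 0.005q = 99 + 0.001q → q* = 7166.6667, p* = 106.1667.
At the floor p = 128.75, quantity demanded = (142 − 128.75)/0.005 = 2650.
Sellers' marginal cost at q' = 2650: 99 + 0.001·2650 = 101.65.
Δq = 7166.6667 − 2650 = 4516.6667; wedge = 128.75 − 101.65 = 27.1.
The triangle = ½ × 4516.6667 × 27.1 = 61200.83.

61200.83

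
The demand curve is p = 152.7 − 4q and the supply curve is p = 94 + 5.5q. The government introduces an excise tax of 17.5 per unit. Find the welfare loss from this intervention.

Competitive equilibrium: 152.7 − 4q = 94 + 5.5q → q* = 6.1789, p* = 127.9842.
With the tax, the buyer price exceeds the seller price by 17.5: (152.7 − 4q) − (94 + 5.5q) = 17.5 → q' = 4.3368.
Δq = 6.1789 − 4.3368 = 1.8421; the wedge equals the tax, 17.5.
DWL = ½ × 1.8421 × 17.5 = 16.12.

16.12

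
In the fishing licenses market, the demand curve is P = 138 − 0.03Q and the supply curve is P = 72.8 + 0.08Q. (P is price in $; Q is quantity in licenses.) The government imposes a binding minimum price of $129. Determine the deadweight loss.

$4712.91

Competitive equilibrium: 138 − 0.03Q = 72.8 + 0.08Q → Q* = 592.7273, P* = 120.2182.
At the floor P = 129, quantity demanded = (138 − 129)/0.03 = 300.
Sellers' marginal cost at Q' = 300: 72.8 + 0.08·300 = 96.8.
ΔQ = 592.7273 − 300 = 292.7273; wedge = 129 − 96.8 = 32.2.
The triangle = ½ × 292.7273 × 32.2 = $4712.91.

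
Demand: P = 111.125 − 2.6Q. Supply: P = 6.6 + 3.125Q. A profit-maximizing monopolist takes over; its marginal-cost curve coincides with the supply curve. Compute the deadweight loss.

93.07

Competitive equilibrium: 111.125 − 2.6Q = 6.6 + 3.125Q → Q* = 18.2576, P* = 63.6551.
Marginal revenue: MR = 111.125 − 5.2Q. Set MR = MC: 111.125 − 5.2Q = 6.6 + 3.125Q → Q_m = 12.5556.
Price P_m = 111.125 − 2.6·12.5556 = 78.4804; MC(Q_m) = 6.6 + 3.125·12.5556 = 45.8363.
Competitive Q* = 18.2576, so ΔQ = 5.702; wedge = 78.4804 − 45.8363 = 32.6441.
Deadweight loss = ½ × 5.702 × 32.6441 = 93.07.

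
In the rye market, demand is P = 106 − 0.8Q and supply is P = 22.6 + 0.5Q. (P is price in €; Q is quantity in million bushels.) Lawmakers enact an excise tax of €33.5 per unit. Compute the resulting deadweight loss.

Competitive equilibrium: 106 − 0.8Q = 22.6 + 0.5Q → Q* = 64.1538, P* = 54.6769.
With the tax, the buyer price exceeds the seller price by 33.5: (106 − 0.8Q) − (22.6 + 0.5Q) = 33.5 → Q' = 38.3846.
ΔQ = 64.1538 − 38.3846 = 25.7692; the wedge equals the tax, 33.5.
Welfare loss = ½ × 25.7692 × 33.5 = €431.63 million.

€431.63 million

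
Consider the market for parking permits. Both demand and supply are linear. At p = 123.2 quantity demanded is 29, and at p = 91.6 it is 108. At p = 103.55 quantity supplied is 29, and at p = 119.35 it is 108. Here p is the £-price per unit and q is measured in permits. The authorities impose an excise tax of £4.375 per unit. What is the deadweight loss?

Demand slope = (91.6 − 123.2)/(108 − 29) = −0.4, so p = 134.8 − 0.4q.
Supply slope = (119.35 − 103.55)/(108 − 29) = 0.2, so p = 97.75 + 0.2q.
Competitive equilibrium: 134.8 − 0.4q = 97.75 + 0.2q → q* = 61.75, p* = 110.1.
With the tax, the buyer price exceeds the seller price by 4.375: (134.8 − 0.4q) − (97.75 + 0.2q) = 4.375 → q' = 54.4583.
Δq = 61.75 − 54.4583 = 7.2917; the wedge equals the tax, 4.375.
DWL = ½ × 7.2917 × 4.375 = £15.95.

£15.95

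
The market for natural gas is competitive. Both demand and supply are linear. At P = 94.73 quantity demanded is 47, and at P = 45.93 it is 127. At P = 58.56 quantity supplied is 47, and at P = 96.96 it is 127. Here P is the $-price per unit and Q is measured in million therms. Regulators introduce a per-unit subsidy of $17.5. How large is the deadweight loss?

Demand slope = (45.93 − 94.73)/(127 − 47) = −0.61, so P = 123.4 − 0.61Q.
Supply slope = (96.96 − 58.56)/(127 − 47) = 0.48, so P = 36 + 0.48Q.
Competitive equilibrium: 123.4 − 0.61Q = 36 + 0.48Q → Q* = 80.1835, P* = 74.4881.
The subsidy lowers effective supply by 17.5: P = 18.5 + 0.48Q.
New quantity: 123.4 − 0.61Q = 18.5 + 0.48Q → Q' = 96.2385.
Overproduction ΔQ = 96.2385 − 80.1835 = 16.055; wedge = subsidy = 17.5.
Welfare loss = ½ × 16.055 × 17.5 = $140.48 million.

$140.48 million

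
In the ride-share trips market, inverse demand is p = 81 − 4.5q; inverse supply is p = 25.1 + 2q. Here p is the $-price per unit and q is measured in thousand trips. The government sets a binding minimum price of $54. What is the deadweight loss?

Competitive equilibrium: 81 − 4.5q = 25.1 + 2q → q* = 8.6, p* = 42.3.
At the floor p = 54, quantity demanded = (81 − 54)/4.5 = 6.
Sellers' marginal cost at q' = 6: 25.1 + 2·6 = 37.1.
Δq = 8.6 − 6 = 2.6; wedge = 54 − 37.1 = 16.9.
DWL = ½ × 2.6 × 16.9 = $21.97 thousand.

$21.97 thousand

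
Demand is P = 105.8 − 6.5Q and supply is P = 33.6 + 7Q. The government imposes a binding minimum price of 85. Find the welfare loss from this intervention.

Competitive equilibrium: 105.8 − 6.5Q = 33.6 + 7Q → Q* = 5.3481, P* = 71.037.
At the floor P = 85, quantity demanded = (105.8 − 85)/6.5 = 3.2.
Sellers' marginal cost at Q' = 3.2: 33.6 + 7·3.2 = 56.
ΔQ = 5.3481 − 3.2 = 2.1481; wedge = 85 − 56 = 29.
Welfare loss = ½ × 2.1481 × 29 = 31.15.

31.15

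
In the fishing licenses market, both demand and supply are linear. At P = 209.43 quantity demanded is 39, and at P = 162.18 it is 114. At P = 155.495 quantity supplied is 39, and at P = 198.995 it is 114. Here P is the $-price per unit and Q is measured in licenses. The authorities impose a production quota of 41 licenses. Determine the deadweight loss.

$1096.61

Demand slope = (162.18 − 209.43)/(114 − 39) = −0.63, so P = 234 − 0.63Q.
Supply slope = (198.995 − 155.495)/(114 − 39) = 0.58, so P = 132.875 + 0.58Q.
Competitive equilibrium: 234 − 0.63Q = 132.875 + 0.58Q → Q* = 83.5744, P* = 181.3481.
At Q = 41: demand price = 234 − 0.63·41 = 208.17; supply price = 132.875 + 0.58·41 = 156.655.
ΔQ = 83.5744 − 41 = 42.5744; wedge = 208.17 − 156.655 = 51.515.
Welfare loss = ½ × 42.5744 × 51.515 = $1096.61.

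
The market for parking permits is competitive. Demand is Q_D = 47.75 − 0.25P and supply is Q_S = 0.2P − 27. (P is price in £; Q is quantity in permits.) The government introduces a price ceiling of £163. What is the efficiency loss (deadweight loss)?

In inverse form: demand P = 191 − 4Q, supply P = 135 + 5Q.
Competitive equilibrium: 191 − 4Q = 135 + 5Q → Q* = 6.2222, P* = 166.1111.
At the ceiling P = 163, quantity supplied = (163 − 135)/5 = 5.6.
Willingness to pay at Q' = 5.6: 191 − 4·5.6 = 168.6.
ΔQ = 6.2222 − 5.6 = 0.6222; wedge = 168.6 − 163 = 5.6.
The triangle = ½ × 0.6222 × 5.6 = £1.74.

£1.74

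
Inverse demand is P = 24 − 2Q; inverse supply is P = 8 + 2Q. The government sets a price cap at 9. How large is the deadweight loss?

24.50

Competitive equilibrium: 24 − 2Q = 8 + 2Q → Q* = 4, P* = 16.
At the ceiling P = 9, quantity supplied = (9 − 8)/2 = 0.5.
Willingness to pay at Q' = 0.5: 24 − 2·0.5 = 23.
ΔQ = 4 − 0.5 = 3.5; wedge = 23 − 9 = 14.
DWL = ½ × 3.5 × 14 = 24.50.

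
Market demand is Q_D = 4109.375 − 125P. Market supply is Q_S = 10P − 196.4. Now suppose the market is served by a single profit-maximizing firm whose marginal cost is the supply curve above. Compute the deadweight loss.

In inverse form: demand P = 32.875 − 0.008Q, supply P = 19.64 + 0.1Q.
Competitive equilibrium: 32.875 − 0.008Q = 19.64 + 0.1Q → Q* = 122.5463, P* = 31.8946.
Marginal revenue: MR = 32.875 − 0.016Q. Set MR = MC: 32.875 − 0.016Q = 19.64 + 0.1Q → Q_m = 114.0948.
Price P_m = 32.875 − 0.008·114.0948 = 31.9622; MC(Q_m) = 19.64 + 0.1·114.0948 = 31.0495.
Competitive Q* = 122.5463, so ΔQ = 8.4515; wedge = 31.9622 − 31.0495 = 0.9127.
Deadweight loss = ½ × 8.4515 × 0.9127 = 3.86.

3.86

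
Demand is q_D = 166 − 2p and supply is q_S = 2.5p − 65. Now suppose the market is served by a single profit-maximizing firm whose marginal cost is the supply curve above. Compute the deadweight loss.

230.23

In inverse form: demand p = 83 − 0.5q, supply p = 26 + 0.4q.
Competitive equilibrium: 83 − 0.5q = 26 + 0.4q → q* = 63.3333, p* = 51.3333.
Marginal revenue: MR = 83 − q. Set MR = MC: 83 − q = 26 + 0.4q → q_m = 40.7143.
Price p_m = 83 − 0.5·40.7143 = 62.6429; MC(q_m) = 26 + 0.4·40.7143 = 42.2857.
Competitive q* = 63.3333, so Δq = 22.619; wedge = 62.6429 − 42.2857 = 20.3572.
Deadweight loss = ½ × 22.619 × 20.3572 = 230.23.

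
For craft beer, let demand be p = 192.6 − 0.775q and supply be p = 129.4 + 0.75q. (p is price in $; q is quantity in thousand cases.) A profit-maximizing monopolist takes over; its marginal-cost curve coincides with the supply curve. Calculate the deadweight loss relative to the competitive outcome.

Competitive equilibrium: 192.6 − 0.775q = 129.4 + 0.75q → q* = 41.4426, p* = 160.482.
Marginal revenue: MR = 192.6 − 1.55q. Set MR = MC: 192.6 − 1.55q = 129.4 + 0.75q → q_m = 27.4783.
Price p_m = 192.6 − 0.775·27.4783 = 171.3043; MC(q_m) = 129.4 + 0.75·27.4783 = 150.0087.
Competitive q* = 41.4426, so Δq = 13.9643; wedge = 171.3043 − 150.0087 = 21.2956.
Deadweight loss = ½ × 13.9643 × 21.2956 = $148.69 thousand.

$148.69 thousand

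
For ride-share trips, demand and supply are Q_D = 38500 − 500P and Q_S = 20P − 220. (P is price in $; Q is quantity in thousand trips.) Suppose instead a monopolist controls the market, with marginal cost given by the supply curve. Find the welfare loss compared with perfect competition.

$57.45 thousand

In inverse form: demand P = 77 − 0.002Q, supply P = 11 + 0.05Q.
Competitive equilibrium: 77 − 0.002Q = 11 + 0.05Q → Q* = 1269.230769, P* = 74.461538.
Marginal revenue: MR = 77 − 0.004Q. Set MR = MC: 77 − 0.004Q = 11 + 0.05Q → Q_m = 1222.222222.
Price P_m = 77 − 0.002·1222.222222 = 74.555556; MC(Q_m) = 11 + 0.05·1222.222222 = 72.111111.
Competitive Q* = 1269.230769, so ΔQ = 47.008547; wedge = 74.555556 − 72.111111 = 2.444445.
Welfare loss = ½ × 47.008547 × 2.444445 = $57.45 thousand.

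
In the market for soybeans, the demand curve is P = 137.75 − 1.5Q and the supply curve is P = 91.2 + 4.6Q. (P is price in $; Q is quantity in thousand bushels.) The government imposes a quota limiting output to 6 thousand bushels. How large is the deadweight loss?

Competitive equilibrium: 137.75 − 1.5Q = 91.2 + 4.6Q → Q* = 7.6311, P* = 126.3033.
At Q = 6: demand price = 137.75 − 1.5·6 = 128.75; supply price = 91.2 + 4.6·6 = 118.8.
ΔQ = 7.6311 − 6 = 1.6311; wedge = 128.75 − 118.8 = 9.95.
Deadweight loss = ½ × 1.6311 × 9.95 = $8.11 thousand.

$8.11 thousand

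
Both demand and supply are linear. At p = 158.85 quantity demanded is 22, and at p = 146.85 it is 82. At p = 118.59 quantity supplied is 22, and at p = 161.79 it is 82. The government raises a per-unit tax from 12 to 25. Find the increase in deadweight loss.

261.41

Demand slope = (146.85 − 158.85)/(82 − 22) = −0.2, so p = 163.25 − 0.2q.
Supply slope = (161.79 − 118.59)/(82 − 22) = 0.72, so p = 102.75 + 0.72q.
Competitive equilibrium: 163.25 − 0.2q = 102.75 + 0.72q → q* = 65.7609, p* = 150.0978.
For a per-unit tax t: Δq = t/0.92, so DWL = ½·t·(t/0.92) = t²/1.84.
At t = 12: DWL = 78.261. At t = 25: DWL = 339.674.
Increase = 339.674 − 78.261 = 261.41.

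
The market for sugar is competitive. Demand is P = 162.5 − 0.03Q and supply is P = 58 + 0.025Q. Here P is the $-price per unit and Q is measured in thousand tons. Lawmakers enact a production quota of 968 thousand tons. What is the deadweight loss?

$23887.16 thousand

Competitive equilibrium: 162.5 − 0.03Q = 58 + 0.025Q → Q* = 1900, P* = 105.5.
At Q = 968: demand price = 162.5 − 0.03·968 = 133.46; supply price = 58 + 0.025·968 = 82.2.
ΔQ = 1900 − 968 = 932; wedge = 133.46 − 82.2 = 51.26.
DWL = ½ × 932 × 51.26 = $23887.16 thousand.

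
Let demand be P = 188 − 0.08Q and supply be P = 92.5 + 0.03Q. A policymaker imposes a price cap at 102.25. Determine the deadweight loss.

16227.56

Competitive equilibrium: 188 − 0.08Q = 92.5 + 0.03Q → Q* = 868.1818, P* = 118.5455.
At the ceiling P = 102.25, quantity supplied = (102.25 − 92.5)/0.03 = 325.
Willingness to pay at Q' = 325: 188 − 0.08·325 = 162.
ΔQ = 868.1818 − 325 = 543.1818; wedge = 162 − 102.25 = 59.75.
Welfare loss = ½ × 543.1818 × 59.75 = 16227.56.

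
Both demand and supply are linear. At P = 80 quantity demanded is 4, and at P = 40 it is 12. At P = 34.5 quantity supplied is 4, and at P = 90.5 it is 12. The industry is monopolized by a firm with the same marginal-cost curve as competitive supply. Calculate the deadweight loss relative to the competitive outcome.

31.51

Demand slope = (40 − 80)/(12 − 4) = −5, so P = 100 − 5Q.
Supply slope = (90.5 − 34.5)/(12 − 4) = 7, so P = 6.5 + 7Q.
Competitive equilibrium: 100 − 5Q = 6.5 + 7Q → Q* = 7.7917, P* = 61.0417.
Marginal revenue: MR = 100 − 10Q. Set MR = MC: 100 − 10Q = 6.5 + 7Q → Q_m = 5.5.
Price P_m = 100 − 5·5.5 = 72.5; MC(Q_m) = 6.5 + 7·5.5 = 45.
Competitive Q* = 7.7917, so ΔQ = 2.2917; wedge = 72.5 − 45 = 27.5.
The triangle = ½ × 2.2917 × 27.5 = 31.51.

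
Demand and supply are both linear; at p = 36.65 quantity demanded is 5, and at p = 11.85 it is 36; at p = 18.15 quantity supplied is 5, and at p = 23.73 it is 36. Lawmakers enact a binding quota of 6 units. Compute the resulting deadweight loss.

156.61

Demand slope = (11.85 − 36.65)/(36 − 5) = −0.8, so p = 40.65 − 0.8q.
Supply slope = (23.73 − 18.15)/(36 − 5) = 0.18, so p = 17.25 + 0.18q.
Competitive equilibrium: 40.65 − 0.8q = 17.25 + 0.18q → q* = 23.8776, p* = 21.548.
At q = 6: demand price = 40.65 − 0.8·6 = 35.85; supply price = 17.25 + 0.18·6 = 18.33.
Δq = 23.8776 − 6 = 17.8776; wedge = 35.85 − 18.33 = 17.52.
DWL = ½ × 17.8776 × 17.52 = 156.61.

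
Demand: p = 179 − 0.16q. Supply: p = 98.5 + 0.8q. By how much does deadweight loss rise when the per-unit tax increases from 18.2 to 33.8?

422.50

Competitive equilibrium: 179 − 0.16q = 98.5 + 0.8q → q* = 83.8542, p* = 165.5833.
For a per-unit tax t: Δq = t/0.96, so DWL = ½·t·(t/0.96) = t²/1.92.
At t = 18.2: DWL = 172.521. At t = 33.8: DWL = 595.021.
Increase = 595.021 − 172.521 = 422.50.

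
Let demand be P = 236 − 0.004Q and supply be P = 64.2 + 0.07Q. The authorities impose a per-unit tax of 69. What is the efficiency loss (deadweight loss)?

32168.92

Competitive equilibrium: 236 − 0.004Q = 64.2 + 0.07Q → Q* = 2321.6216, P* = 226.7135.
With the tax, the buyer price exceeds the seller price by 69: (236 − 0.004Q) − (64.2 + 0.07Q) = 69 → Q' = 1389.1892.
ΔQ = 2321.6216 − 1389.1892 = 932.4324; the wedge equals the tax, 69.
DWL = ½ × 932.4324 × 69 = 32168.92.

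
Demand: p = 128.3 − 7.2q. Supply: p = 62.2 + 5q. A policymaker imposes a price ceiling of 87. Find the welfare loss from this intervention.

1.28

Competitive equilibrium: 128.3 − 7.2q = 62.2 + 5q → q* = 5.418, p* = 89.2902.
At the ceiling p = 87, quantity supplied = (87 − 62.2)/5 = 4.96.
Willingness to pay at q' = 4.96: 128.3 − 7.2·4.96 = 92.588.
Δq = 5.418 − 4.96 = 0.458; wedge = 92.588 − 87 = 5.588.
The triangle = ½ × 0.458 × 5.588 = 1.28.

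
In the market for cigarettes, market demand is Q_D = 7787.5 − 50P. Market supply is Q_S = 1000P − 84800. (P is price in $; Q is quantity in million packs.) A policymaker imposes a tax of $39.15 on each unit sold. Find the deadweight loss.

In inverse form: demand P = 155.75 − 0.02Q, supply P = 84.8 + 0.001Q.
Competitive equilibrium: 155.75 − 0.02Q = 84.8 + 0.001Q → Q* = 3378.5714, P* = 88.1786.
With the tax, the buyer price exceeds the seller price by 39.15: (155.75 − 0.02Q) − (84.8 + 0.001Q) = 39.15 → Q' = 1514.2857.
ΔQ = 3378.5714 − 1514.2857 = 1864.2857; the wedge equals the tax, 39.15.
Welfare loss = ½ × 1864.2857 × 39.15 = $36493.39 million.

$36493.39 million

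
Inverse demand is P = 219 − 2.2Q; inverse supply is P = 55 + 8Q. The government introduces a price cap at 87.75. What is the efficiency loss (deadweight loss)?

732.53

Competitive equilibrium: 219 − 2.2Q = 55 + 8Q → Q* = 16.07843, P* = 183.62745.
At the ceiling P = 87.75, quantity supplied = (87.75 − 55)/8 = 4.09375.
Willingness to pay at Q' = 4.09375: 219 − 2.2·4.09375 = 209.99375.
ΔQ = 16.07843 − 4.09375 = 11.98468; wedge = 209.99375 − 87.75 = 122.24375.
DWL = ½ × 11.98468 × 122.24375 = 732.53.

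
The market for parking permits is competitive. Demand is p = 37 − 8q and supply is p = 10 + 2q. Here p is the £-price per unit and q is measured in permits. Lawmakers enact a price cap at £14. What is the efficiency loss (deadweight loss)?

Competitive equilibrium: 37 − 8q = 10 + 2q → q* = 2.7, p* = 15.4.
At the ceiling p = 14, quantity supplied = (14 − 10)/2 = 2.
Willingness to pay at q' = 2: 37 − 8·2 = 21.
Δq = 2.7 − 2 = 0.7; wedge = 21 − 14 = 7.
Welfare loss = ½ × 0.7 × 7 = £2.45.

£2.45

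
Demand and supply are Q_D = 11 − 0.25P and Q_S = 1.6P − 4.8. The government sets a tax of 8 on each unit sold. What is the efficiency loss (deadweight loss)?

In inverse form: demand P = 44 − 4Q, supply P = 3 + 0.625Q.
Competitive equilibrium: 44 − 4Q = 3 + 0.625Q → Q* = 8.8649, P* = 8.5405.
With the tax, the buyer price exceeds the seller price by 8: (44 − 4Q) − (3 + 0.625Q) = 8 → Q' = 7.1351.
ΔQ = 8.8649 − 7.1351 = 1.7298; the wedge equals the tax, 8.
The triangle = ½ × 1.7298 × 8 = 6.92.

6.92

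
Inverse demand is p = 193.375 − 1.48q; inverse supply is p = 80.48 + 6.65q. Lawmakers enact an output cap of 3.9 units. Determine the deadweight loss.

Competitive equilibrium: 193.375 − 1.48q = 80.48 + 6.65q → q* = 13.8862, p* = 172.8234.
At q = 3.9: demand price = 193.375 − 1.48·3.9 = 187.603; supply price = 80.48 + 6.65·3.9 = 106.415.
Δq = 13.8862 − 3.9 = 9.9862; wedge = 187.603 − 106.415 = 81.188.
The triangle = ½ × 9.9862 × 81.188 = 405.38.

405.38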